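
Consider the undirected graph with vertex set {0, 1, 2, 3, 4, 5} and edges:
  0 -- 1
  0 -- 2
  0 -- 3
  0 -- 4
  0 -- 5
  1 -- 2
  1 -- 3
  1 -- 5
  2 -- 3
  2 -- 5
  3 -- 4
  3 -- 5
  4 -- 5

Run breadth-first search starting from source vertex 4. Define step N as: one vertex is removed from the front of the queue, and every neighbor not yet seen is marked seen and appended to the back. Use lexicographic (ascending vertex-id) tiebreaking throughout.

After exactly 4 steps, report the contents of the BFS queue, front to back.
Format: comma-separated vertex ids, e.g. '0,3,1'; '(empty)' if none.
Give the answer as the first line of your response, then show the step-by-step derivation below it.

1,2

step 1: dequeue 4; queue=[0,3,5]; order=4
step 2: dequeue 0; queue=[3,5,1,2]; order=4,0
step 3: dequeue 3; queue=[5,1,2]; order=4,0,3
step 4: dequeue 5; queue=[1,2]; order=4,0,3,5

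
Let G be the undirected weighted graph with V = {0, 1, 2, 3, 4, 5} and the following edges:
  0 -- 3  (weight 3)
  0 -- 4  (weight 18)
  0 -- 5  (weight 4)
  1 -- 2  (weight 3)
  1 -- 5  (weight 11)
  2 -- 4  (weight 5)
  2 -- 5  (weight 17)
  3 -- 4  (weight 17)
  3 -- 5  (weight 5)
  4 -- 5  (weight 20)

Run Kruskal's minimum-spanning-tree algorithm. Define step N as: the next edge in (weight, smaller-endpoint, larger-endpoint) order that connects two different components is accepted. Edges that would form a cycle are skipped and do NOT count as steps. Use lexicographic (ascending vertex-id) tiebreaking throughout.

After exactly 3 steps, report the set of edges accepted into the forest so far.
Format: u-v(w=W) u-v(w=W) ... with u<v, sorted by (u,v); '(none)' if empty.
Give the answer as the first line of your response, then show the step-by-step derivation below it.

0-3(w=3) 0-5(w=4) 1-2(w=3)

step 1: add edge 0-3 (w=3); MST = {0-3(w=3)}
step 2: add edge 1-2 (w=3); MST = {0-3(w=3) 1-2(w=3)}
step 3: add edge 0-5 (w=4); MST = {0-3(w=3) 0-5(w=4) 1-2(w=3)}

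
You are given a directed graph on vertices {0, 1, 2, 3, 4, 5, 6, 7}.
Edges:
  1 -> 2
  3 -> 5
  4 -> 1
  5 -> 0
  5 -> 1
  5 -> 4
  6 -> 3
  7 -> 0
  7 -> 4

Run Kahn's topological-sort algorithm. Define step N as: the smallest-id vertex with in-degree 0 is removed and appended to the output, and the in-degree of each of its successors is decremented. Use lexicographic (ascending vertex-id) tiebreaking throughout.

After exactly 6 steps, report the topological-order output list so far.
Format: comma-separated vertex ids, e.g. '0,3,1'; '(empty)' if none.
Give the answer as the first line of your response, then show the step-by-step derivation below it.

6,3,5,7,0,4

step 1: output 6; order=[6]; indeg=(2,2,1,0,2,1,0,0)
step 2: output 3; order=[6,3]; indeg=(2,2,1,0,2,0,0,0)
step 3: output 5; order=[6,3,5]; indeg=(1,1,1,0,1,0,0,0)
step 4: output 7; order=[6,3,5,7]; indeg=(0,1,1,0,0,0,0,0)
step 5: output 0; order=[6,3,5,7,0]; indeg=(0,1,1,0,0,0,0,0)
step 6: output 4; order=[6,3,5,7,0,4]; indeg=(0,0,1,0,0,0,0,0)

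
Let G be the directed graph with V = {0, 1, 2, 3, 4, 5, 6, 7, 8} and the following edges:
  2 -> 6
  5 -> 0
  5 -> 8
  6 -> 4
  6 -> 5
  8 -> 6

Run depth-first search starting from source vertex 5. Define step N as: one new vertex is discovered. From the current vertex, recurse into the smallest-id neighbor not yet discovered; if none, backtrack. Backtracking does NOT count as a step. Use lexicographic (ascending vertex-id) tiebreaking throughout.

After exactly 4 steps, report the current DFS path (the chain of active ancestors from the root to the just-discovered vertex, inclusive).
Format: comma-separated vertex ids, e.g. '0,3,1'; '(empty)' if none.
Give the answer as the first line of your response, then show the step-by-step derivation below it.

5,8,6

step 1: discover 5; path=5; order=5
step 2: discover 0; path=5>0; order=5,0
step 3: discover 8; path=5>8; order=5,0,8
step 4: discover 6; path=5>8>6; order=5,0,8,6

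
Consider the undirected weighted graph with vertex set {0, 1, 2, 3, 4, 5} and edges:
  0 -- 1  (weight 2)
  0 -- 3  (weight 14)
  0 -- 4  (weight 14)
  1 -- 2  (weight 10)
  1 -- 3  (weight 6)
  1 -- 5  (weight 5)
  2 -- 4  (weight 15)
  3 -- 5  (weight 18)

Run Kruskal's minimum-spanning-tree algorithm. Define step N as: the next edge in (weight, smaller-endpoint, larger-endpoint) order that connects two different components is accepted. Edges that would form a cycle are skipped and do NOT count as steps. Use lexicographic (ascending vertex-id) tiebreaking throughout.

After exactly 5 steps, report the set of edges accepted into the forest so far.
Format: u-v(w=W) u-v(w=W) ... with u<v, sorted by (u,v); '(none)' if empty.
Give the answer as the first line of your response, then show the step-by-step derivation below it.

0-1(w=2) 0-4(w=14) 1-2(w=10) 1-3(w=6) 1-5(w=5)

step 1: add edge 0-1 (w=2); MST = {0-1(w=2)}
step 2: add edge 1-5 (w=5); MST = {0-1(w=2) 1-5(w=5)}
step 3: add edge 1-3 (w=6); MST = {0-1(w=2) 1-3(w=6) 1-5(w=5)}
step 4: add edge 1-2 (w=10); MST = {0-1(w=2) 1-2(w=10) 1-3(w=6) 1-5(w=5)}
step 5: add edge 0-4 (w=14); MST = {0-1(w=2) 0-4(w=14) 1-2(w=10) 1-3(w=6) 1-5(w=5)}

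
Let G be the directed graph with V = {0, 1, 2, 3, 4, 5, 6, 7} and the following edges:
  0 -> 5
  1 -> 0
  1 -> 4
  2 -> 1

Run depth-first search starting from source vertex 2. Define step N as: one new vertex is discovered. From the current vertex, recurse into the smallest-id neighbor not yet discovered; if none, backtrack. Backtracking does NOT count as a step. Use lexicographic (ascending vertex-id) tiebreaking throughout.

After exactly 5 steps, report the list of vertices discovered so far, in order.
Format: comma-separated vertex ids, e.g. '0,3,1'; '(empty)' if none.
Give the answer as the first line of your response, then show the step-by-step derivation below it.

2,1,0,5,4

step 1: discover 2; path=2; order=2
step 2: discover 1; path=2>1; order=2,1
step 3: discover 0; path=2>1>0; order=2,1,0
step 4: discover 5; path=2>1>0>5; order=2,1,0,5
step 5: discover 4; path=2>1>4; order=2,1,0,5,4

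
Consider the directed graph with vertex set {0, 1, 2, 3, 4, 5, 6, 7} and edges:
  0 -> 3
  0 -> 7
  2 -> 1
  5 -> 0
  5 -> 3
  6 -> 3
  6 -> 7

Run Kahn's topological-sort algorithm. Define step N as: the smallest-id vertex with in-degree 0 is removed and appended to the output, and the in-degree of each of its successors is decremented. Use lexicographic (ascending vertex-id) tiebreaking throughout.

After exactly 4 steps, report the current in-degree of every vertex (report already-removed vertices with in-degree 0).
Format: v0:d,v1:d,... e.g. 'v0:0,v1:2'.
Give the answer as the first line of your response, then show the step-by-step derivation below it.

v0:0,v1:0,v2:0,v3:2,v4:0,v5:0,v6:0,v7:2

step 1: output 2; order=[2]; indeg=(1,0,0,3,0,0,0,2)
step 2: output 1; order=[2,1]; indeg=(1,0,0,3,0,0,0,2)
step 3: output 4; order=[2,1,4]; indeg=(1,0,0,3,0,0,0,2)
step 4: output 5; order=[2,1,4,5]; indeg=(0,0,0,2,0,0,0,2)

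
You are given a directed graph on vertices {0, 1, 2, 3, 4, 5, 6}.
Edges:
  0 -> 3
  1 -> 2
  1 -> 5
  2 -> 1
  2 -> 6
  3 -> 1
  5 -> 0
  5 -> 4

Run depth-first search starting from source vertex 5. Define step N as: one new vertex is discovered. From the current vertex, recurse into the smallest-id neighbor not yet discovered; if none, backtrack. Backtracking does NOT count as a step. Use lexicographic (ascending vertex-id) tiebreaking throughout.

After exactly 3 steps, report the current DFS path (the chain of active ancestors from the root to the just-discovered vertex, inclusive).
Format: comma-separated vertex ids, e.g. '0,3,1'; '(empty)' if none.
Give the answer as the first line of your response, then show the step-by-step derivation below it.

5,0,3

step 1: discover 5; path=5; order=5
step 2: discover 0; path=5>0; order=5,0
step 3: discover 3; path=5>0>3; order=5,0,3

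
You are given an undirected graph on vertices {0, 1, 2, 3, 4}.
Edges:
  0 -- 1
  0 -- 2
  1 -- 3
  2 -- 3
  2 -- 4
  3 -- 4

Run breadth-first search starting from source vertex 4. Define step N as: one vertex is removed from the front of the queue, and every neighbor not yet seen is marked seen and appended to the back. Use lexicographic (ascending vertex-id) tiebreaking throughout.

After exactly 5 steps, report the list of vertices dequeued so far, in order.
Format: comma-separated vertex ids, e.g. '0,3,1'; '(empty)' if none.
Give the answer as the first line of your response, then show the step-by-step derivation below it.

4,2,3,0,1

step 1: dequeue 4; queue=[2,3]; order=4
step 2: dequeue 2; queue=[3,0]; order=4,2
step 3: dequeue 3; queue=[0,1]; order=4,2,3
step 4: dequeue 0; queue=[1]; order=4,2,3,0
step 5: dequeue 1; queue=[(empty)]; order=4,2,3,0,1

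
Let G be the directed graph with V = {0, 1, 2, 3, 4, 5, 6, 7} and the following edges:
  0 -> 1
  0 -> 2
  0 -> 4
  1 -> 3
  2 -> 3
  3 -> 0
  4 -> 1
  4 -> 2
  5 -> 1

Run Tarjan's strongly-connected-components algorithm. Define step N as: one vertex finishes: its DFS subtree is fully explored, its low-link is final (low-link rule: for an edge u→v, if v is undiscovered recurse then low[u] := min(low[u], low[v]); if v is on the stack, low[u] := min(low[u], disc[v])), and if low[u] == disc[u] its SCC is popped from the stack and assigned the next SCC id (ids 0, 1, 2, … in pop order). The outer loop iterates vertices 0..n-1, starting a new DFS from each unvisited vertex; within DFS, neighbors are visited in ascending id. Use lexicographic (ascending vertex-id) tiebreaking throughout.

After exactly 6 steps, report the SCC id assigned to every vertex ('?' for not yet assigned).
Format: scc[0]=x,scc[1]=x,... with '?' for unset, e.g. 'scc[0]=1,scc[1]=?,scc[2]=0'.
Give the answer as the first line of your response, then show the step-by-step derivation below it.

scc[0]=0,scc[1]=0,scc[2]=0,scc[3]=0,scc[4]=0,scc[5]=1,scc[6]=?,scc[7]=?

step 1: low=(low[0]=0,low[1]=1,low[2]=?,low[3]=0,low[4]=?,low[5]=?,low[6]=?,low[7]=?); scc=(scc[0]=?,scc[1]=?,scc[2]=?,scc[3]=?,scc[4]=?,scc[5]=?,scc[6]=?,scc[7]=?)
step 2: low=(low[0]=0,low[1]=0,low[2]=?,low[3]=0,low[4]=?,low[5]=?,low[6]=?,low[7]=?); scc=(scc[0]=?,scc[1]=?,scc[2]=?,scc[3]=?,scc[4]=?,scc[5]=?,scc[6]=?,scc[7]=?)
step 3: low=(low[0]=0,low[1]=0,low[2]=2,low[3]=0,low[4]=?,low[5]=?,low[6]=?,low[7]=?); scc=(scc[0]=?,scc[1]=?,scc[2]=?,scc[3]=?,scc[4]=?,scc[5]=?,scc[6]=?,scc[7]=?)
step 4: low=(low[0]=0,low[1]=0,low[2]=2,low[3]=0,low[4]=1,low[5]=?,low[6]=?,low[7]=?); scc=(scc[0]=?,scc[1]=?,scc[2]=?,scc[3]=?,scc[4]=?,scc[5]=?,scc[6]=?,scc[7]=?)
step 5: low=(low[0]=0,low[1]=0,low[2]=2,low[3]=0,low[4]=1,low[5]=?,low[6]=?,low[7]=?); scc=(scc[0]=0,scc[1]=0,scc[2]=0,scc[3]=0,scc[4]=0,scc[5]=?,scc[6]=?,scc[7]=?)
step 6: low=(low[0]=0,low[1]=0,low[2]=2,low[3]=0,low[4]=1,low[5]=5,low[6]=?,low[7]=?); scc=(scc[0]=0,scc[1]=0,scc[2]=0,scc[3]=0,scc[4]=0,scc[5]=1,scc[6]=?,scc[7]=?)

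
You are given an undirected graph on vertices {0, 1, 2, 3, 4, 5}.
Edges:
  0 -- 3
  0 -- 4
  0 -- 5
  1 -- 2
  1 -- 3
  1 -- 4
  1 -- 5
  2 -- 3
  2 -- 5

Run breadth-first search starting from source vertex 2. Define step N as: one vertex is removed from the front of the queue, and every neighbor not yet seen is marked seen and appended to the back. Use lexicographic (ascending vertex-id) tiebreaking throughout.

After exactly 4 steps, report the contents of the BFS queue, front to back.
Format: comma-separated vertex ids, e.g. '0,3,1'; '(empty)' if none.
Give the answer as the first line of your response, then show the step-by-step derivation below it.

4,0

step 1: dequeue 2; queue=[1,3,5]; order=2
step 2: dequeue 1; queue=[3,5,4]; order=2,1
step 3: dequeue 3; queue=[5,4,0]; order=2,1,3
step 4: dequeue 5; queue=[4,0]; order=2,1,3,5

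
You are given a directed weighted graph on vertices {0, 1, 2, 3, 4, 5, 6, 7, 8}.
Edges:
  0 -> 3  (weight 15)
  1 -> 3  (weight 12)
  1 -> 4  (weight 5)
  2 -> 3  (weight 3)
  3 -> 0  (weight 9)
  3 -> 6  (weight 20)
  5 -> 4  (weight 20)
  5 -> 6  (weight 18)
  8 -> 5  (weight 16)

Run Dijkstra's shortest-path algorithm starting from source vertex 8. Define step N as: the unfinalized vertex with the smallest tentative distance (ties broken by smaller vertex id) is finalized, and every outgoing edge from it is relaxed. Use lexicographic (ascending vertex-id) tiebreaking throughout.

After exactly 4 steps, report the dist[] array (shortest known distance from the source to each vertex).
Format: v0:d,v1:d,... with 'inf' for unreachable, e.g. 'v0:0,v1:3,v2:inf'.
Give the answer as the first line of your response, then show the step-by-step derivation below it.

v0:inf,v1:inf,v2:inf,v3:inf,v4:36,v5:16,v6:34,v7:inf,v8:0

step 1: dist = v0:inf,v1:inf,v2:inf,v3:inf,v4:inf,v5:16,v6:inf,v7:inf,v8:0
step 2: dist = v0:inf,v1:inf,v2:inf,v3:inf,v4:36,v5:16,v6:34,v7:inf,v8:0
step 3: dist = v0:inf,v1:inf,v2:inf,v3:inf,v4:36,v5:16,v6:34,v7:inf,v8:0
step 4: dist = v0:inf,v1:inf,v2:inf,v3:inf,v4:36,v5:16,v6:34,v7:inf,v8:0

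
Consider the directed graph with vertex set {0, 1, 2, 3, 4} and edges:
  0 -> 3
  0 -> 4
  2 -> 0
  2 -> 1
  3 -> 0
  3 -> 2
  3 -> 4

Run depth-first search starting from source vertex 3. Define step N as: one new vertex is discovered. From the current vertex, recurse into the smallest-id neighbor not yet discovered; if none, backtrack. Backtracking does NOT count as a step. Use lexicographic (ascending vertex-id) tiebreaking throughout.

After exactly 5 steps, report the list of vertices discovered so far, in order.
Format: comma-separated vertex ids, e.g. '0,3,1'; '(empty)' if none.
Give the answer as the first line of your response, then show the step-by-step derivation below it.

3,0,4,2,1

step 1: discover 3; path=3; order=3
step 2: discover 0; path=3>0; order=3,0
step 3: discover 4; path=3>0>4; order=3,0,4
step 4: discover 2; path=3>2; order=3,0,4,2
step 5: discover 1; path=3>2>1; order=3,0,4,2,1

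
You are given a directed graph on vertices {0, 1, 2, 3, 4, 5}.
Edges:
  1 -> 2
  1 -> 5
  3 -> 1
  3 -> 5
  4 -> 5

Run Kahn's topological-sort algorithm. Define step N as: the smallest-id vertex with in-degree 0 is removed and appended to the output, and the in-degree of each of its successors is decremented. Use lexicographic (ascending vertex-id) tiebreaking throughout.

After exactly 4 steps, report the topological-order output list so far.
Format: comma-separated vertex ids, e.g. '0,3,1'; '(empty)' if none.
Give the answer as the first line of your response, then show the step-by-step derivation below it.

0,3,1,2

step 1: output 0; order=[0]; indeg=(0,1,1,0,0,3)
step 2: output 3; order=[0,3]; indeg=(0,0,1,0,0,2)
step 3: output 1; order=[0,3,1]; indeg=(0,0,0,0,0,1)
step 4: output 2; order=[0,3,1,2]; indeg=(0,0,0,0,0,1)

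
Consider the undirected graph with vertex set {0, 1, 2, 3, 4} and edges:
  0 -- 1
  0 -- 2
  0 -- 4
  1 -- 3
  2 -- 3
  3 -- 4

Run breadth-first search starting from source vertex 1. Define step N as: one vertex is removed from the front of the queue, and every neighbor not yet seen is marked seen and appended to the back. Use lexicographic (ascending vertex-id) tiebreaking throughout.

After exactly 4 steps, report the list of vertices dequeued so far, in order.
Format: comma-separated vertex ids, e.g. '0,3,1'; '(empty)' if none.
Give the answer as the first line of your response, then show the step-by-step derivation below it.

1,0,3,2

step 1: dequeue 1; queue=[0,3]; order=1
step 2: dequeue 0; queue=[3,2,4]; order=1,0
step 3: dequeue 3; queue=[2,4]; order=1,0,3
step 4: dequeue 2; queue=[4]; order=1,0,3,2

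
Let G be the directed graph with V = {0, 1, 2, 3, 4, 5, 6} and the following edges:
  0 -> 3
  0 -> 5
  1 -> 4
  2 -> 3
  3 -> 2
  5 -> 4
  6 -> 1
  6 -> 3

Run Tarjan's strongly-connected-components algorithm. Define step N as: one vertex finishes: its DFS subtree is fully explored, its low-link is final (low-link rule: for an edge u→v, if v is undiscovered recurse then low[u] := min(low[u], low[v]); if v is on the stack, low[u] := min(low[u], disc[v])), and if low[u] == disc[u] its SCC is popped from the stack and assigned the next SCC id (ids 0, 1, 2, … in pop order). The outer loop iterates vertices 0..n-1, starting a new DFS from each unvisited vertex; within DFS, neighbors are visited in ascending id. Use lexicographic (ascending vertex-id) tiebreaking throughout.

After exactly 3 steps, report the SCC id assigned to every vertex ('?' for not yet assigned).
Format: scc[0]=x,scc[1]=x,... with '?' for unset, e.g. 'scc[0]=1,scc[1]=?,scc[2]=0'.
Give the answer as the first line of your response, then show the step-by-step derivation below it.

scc[0]=?,scc[1]=?,scc[2]=0,scc[3]=0,scc[4]=1,scc[5]=?,scc[6]=?

step 1: low=(low[0]=0,low[1]=?,low[2]=1,low[3]=1,low[4]=?,low[5]=?,low[6]=?); scc=(scc[0]=?,scc[1]=?,scc[2]=?,scc[3]=?,scc[4]=?,scc[5]=?,scc[6]=?)
step 2: low=(low[0]=0,low[1]=?,low[2]=1,low[3]=1,low[4]=?,low[5]=?,low[6]=?); scc=(scc[0]=?,scc[1]=?,scc[2]=0,scc[3]=0,scc[4]=?,scc[5]=?,scc[6]=?)
step 3: low=(low[0]=0,low[1]=?,low[2]=1,low[3]=1,low[4]=4,low[5]=3,low[6]=?); scc=(scc[0]=?,scc[1]=?,scc[2]=0,scc[3]=0,scc[4]=1,scc[5]=?,scc[6]=?)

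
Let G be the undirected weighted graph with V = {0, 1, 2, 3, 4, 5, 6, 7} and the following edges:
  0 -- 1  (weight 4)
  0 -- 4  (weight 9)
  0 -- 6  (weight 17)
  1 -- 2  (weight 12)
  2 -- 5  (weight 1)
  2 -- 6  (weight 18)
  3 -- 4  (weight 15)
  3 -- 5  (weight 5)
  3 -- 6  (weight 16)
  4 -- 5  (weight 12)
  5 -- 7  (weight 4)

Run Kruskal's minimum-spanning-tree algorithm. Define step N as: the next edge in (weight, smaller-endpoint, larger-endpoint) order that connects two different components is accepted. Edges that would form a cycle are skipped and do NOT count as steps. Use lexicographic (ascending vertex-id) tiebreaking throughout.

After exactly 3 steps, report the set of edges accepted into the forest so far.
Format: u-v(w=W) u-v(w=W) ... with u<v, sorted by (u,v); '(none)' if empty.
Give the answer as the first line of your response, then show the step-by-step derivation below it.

0-1(w=4) 2-5(w=1) 5-7(w=4)

step 1: add edge 2-5 (w=1); MST = {2-5(w=1)}
step 2: add edge 0-1 (w=4); MST = {0-1(w=4) 2-5(w=1)}
step 3: add edge 5-7 (w=4); MST = {0-1(w=4) 2-5(w=1) 5-7(w=4)}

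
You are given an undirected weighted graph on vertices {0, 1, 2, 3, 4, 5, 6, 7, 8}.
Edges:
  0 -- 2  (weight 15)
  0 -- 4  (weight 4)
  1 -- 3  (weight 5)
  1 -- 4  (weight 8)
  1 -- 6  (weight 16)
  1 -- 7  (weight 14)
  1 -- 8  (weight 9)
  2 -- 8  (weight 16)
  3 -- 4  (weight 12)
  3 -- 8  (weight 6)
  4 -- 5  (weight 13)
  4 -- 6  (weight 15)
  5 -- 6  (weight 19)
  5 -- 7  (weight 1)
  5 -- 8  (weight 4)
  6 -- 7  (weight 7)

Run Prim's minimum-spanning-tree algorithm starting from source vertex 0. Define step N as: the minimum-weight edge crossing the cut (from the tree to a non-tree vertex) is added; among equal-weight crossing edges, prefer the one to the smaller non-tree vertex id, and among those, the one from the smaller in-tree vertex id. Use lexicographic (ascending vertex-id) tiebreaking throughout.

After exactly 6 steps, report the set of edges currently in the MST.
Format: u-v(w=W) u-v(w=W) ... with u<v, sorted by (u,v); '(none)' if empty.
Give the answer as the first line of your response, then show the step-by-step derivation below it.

0-4(w=4) 1-3(w=5) 1-4(w=8) 3-8(w=6) 5-7(w=1) 5-8(w=4)

step 1: add edge 0-4 (w=4); MST = {0-4(w=4)}
step 2: add edge 1-4 (w=8); MST = {0-4(w=4) 1-4(w=8)}
step 3: add edge 1-3 (w=5); MST = {0-4(w=4) 1-3(w=5) 1-4(w=8)}
step 4: add edge 3-8 (w=6); MST = {0-4(w=4) 1-3(w=5) 1-4(w=8) 3-8(w=6)}
step 5: add edge 5-8 (w=4); MST = {0-4(w=4) 1-3(w=5) 1-4(w=8) 3-8(w=6) 5-8(w=4)}
step 6: add edge 5-7 (w=1); MST = {0-4(w=4) 1-3(w=5) 1-4(w=8) 3-8(w=6) 5-7(w=1) 5-8(w=4)}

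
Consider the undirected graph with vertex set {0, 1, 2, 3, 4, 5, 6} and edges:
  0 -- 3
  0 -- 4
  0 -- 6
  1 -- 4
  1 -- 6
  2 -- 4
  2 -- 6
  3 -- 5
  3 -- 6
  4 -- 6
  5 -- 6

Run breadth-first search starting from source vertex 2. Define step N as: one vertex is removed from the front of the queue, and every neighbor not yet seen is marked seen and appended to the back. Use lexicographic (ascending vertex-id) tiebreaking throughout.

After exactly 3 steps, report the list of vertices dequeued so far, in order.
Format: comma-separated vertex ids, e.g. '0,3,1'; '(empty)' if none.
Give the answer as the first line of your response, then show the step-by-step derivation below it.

2,4,6

step 1: dequeue 2; queue=[4,6]; order=2
step 2: dequeue 4; queue=[6,0,1]; order=2,4
step 3: dequeue 6; queue=[0,1,3,5]; order=2,4,6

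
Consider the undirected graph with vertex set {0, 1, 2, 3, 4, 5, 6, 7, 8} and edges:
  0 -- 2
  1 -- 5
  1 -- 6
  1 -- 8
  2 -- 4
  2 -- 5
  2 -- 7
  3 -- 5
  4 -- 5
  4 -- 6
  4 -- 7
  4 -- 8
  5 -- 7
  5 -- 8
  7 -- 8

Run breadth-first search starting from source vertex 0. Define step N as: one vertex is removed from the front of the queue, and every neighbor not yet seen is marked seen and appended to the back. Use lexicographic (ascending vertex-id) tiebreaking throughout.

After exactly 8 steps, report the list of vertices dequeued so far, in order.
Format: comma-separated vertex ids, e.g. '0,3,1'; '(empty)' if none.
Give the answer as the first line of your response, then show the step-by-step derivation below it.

0,2,4,5,7,6,8,1

step 1: dequeue 0; queue=[2]; order=0
step 2: dequeue 2; queue=[4,5,7]; order=0,2
step 3: dequeue 4; queue=[5,7,6,8]; order=0,2,4
step 4: dequeue 5; queue=[7,6,8,1,3]; order=0,2,4,5
step 5: dequeue 7; queue=[6,8,1,3]; order=0,2,4,5,7
step 6: dequeue 6; queue=[8,1,3]; order=0,2,4,5,7,6
step 7: dequeue 8; queue=[1,3]; order=0,2,4,5,7,6,8
step 8: dequeue 1; queue=[3]; order=0,2,4,5,7,6,8,1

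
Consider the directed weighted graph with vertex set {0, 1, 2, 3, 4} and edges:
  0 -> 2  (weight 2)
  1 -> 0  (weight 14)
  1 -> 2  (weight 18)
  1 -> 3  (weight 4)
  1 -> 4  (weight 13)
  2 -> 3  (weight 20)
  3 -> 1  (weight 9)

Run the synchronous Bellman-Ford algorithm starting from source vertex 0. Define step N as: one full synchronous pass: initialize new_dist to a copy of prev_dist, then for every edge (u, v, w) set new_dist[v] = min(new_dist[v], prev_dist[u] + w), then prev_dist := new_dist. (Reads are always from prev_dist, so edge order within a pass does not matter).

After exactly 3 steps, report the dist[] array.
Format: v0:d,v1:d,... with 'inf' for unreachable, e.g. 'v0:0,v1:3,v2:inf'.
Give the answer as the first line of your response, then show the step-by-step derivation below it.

v0:0,v1:31,v2:2,v3:22,v4:inf

step 1: dist = v0:0,v1:inf,v2:2,v3:inf,v4:inf
step 2: dist = v0:0,v1:inf,v2:2,v3:22,v4:inf
step 3: dist = v0:0,v1:31,v2:2,v3:22,v4:inf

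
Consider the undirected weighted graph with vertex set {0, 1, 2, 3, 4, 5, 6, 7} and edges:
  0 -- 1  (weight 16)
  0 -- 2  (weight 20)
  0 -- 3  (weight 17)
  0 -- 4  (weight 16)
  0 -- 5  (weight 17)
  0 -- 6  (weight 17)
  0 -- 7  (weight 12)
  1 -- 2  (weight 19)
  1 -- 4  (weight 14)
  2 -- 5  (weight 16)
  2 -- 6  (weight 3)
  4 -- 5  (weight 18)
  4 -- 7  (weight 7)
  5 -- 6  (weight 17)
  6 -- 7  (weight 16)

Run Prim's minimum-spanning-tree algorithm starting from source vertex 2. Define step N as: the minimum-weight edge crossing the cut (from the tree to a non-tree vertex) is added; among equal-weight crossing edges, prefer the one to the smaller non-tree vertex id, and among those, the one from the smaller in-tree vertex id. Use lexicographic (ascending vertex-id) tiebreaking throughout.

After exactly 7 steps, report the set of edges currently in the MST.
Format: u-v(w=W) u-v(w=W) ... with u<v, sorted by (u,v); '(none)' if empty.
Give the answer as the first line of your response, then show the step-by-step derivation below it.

0-3(w=17) 0-7(w=12) 1-4(w=14) 2-5(w=16) 2-6(w=3) 4-7(w=7) 6-7(w=16)

step 1: add edge 2-6 (w=3); MST = {2-6(w=3)}
step 2: add edge 2-5 (w=16); MST = {2-5(w=16) 2-6(w=3)}
step 3: add edge 6-7 (w=16); MST = {2-5(w=16) 2-6(w=3) 6-7(w=16)}
step 4: add edge 4-7 (w=7); MST = {2-5(w=16) 2-6(w=3) 4-7(w=7) 6-7(w=16)}
step 5: add edge 0-7 (w=12); MST = {0-7(w=12) 2-5(w=16) 2-6(w=3) 4-7(w=7) 6-7(w=16)}
step 6: add edge 1-4 (w=14); MST = {0-7(w=12) 1-4(w=14) 2-5(w=16) 2-6(w=3) 4-7(w=7) 6-7(w=16)}
step 7: add edge 0-3 (w=17); MST = {0-3(w=17) 0-7(w=12) 1-4(w=14) 2-5(w=16) 2-6(w=3) 4-7(w=7) 6-7(w=16)}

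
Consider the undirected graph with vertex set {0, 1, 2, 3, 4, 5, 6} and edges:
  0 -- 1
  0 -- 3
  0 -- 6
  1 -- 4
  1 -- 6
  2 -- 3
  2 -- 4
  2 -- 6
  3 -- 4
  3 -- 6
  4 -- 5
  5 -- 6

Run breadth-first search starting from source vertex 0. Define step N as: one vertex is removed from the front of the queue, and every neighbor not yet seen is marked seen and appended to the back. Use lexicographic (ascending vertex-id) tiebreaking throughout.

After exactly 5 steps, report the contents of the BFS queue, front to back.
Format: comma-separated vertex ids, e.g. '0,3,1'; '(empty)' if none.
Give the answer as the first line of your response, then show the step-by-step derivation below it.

2,5

step 1: dequeue 0; queue=[1,3,6]; order=0
step 2: dequeue 1; queue=[3,6,4]; order=0,1
step 3: dequeue 3; queue=[6,4,2]; order=0,1,3
step 4: dequeue 6; queue=[4,2,5]; order=0,1,3,6
step 5: dequeue 4; queue=[2,5]; order=0,1,3,6,4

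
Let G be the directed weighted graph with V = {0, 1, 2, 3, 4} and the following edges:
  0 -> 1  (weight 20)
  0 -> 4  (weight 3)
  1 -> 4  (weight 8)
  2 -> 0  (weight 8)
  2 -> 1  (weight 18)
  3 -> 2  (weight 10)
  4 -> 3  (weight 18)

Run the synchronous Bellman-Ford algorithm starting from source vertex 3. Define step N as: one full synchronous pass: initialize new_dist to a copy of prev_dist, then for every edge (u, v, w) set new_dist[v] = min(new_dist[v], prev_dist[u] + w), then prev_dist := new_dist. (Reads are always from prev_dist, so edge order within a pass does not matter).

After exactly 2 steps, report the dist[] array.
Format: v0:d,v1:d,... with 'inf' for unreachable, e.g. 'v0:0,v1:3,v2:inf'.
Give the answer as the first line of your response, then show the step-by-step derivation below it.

v0:18,v1:28,v2:10,v3:0,v4:inf

step 1: dist = v0:inf,v1:inf,v2:10,v3:0,v4:inf
step 2: dist = v0:18,v1:28,v2:10,v3:0,v4:inf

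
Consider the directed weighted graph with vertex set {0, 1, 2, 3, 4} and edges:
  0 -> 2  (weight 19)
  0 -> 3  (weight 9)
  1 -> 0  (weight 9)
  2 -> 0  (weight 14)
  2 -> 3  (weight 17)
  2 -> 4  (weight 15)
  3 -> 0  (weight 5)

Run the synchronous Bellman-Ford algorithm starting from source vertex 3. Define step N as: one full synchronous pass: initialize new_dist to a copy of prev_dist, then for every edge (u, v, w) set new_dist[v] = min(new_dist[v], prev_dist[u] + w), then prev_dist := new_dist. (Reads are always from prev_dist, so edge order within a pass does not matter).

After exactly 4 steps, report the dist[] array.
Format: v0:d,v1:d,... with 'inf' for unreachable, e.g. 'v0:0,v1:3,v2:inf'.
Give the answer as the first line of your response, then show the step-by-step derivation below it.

v0:5,v1:inf,v2:24,v3:0,v4:39

step 1: dist = v0:5,v1:inf,v2:inf,v3:0,v4:inf
step 2: dist = v0:5,v1:inf,v2:24,v3:0,v4:inf
step 3: dist = v0:5,v1:inf,v2:24,v3:0,v4:39
step 4: dist = v0:5,v1:inf,v2:24,v3:0,v4:39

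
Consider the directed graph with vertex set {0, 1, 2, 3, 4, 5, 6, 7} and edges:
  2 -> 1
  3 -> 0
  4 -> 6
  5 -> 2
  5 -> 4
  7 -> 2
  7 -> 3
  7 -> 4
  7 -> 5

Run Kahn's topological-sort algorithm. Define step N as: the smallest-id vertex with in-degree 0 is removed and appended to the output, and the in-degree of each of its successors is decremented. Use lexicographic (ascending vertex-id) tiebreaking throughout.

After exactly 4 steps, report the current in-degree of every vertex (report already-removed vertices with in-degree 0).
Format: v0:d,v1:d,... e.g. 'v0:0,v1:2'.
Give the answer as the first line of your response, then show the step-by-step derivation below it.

v0:0,v1:1,v2:0,v3:0,v4:0,v5:0,v6:1,v7:0

step 1: output 7; order=[7]; indeg=(1,1,1,0,1,0,1,0)
step 2: output 3; order=[7,3]; indeg=(0,1,1,0,1,0,1,0)
step 3: output 0; order=[7,3,0]; indeg=(0,1,1,0,1,0,1,0)
step 4: output 5; order=[7,3,0,5]; indeg=(0,1,0,0,0,0,1,0)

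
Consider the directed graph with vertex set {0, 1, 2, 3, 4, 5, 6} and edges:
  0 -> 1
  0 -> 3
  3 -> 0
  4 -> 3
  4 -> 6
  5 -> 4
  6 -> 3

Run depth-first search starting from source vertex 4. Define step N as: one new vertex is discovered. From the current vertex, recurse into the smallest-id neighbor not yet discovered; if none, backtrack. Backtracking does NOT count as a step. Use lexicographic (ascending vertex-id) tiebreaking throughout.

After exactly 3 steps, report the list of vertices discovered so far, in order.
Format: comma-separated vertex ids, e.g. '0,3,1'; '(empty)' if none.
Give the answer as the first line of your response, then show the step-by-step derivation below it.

4,3,0

step 1: discover 4; path=4; order=4
step 2: discover 3; path=4>3; order=4,3
step 3: discover 0; path=4>3>0; order=4,3,0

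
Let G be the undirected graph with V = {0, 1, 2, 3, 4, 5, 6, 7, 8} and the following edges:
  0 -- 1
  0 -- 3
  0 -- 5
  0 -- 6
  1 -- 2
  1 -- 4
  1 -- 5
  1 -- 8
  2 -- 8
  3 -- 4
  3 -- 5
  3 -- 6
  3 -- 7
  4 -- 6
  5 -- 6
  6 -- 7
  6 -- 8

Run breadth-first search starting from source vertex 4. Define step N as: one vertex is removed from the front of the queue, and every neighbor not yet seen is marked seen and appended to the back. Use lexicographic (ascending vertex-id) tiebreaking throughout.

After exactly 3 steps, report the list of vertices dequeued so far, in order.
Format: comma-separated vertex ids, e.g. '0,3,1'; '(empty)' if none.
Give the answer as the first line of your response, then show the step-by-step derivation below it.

4,1,3

step 1: dequeue 4; queue=[1,3,6]; order=4
step 2: dequeue 1; queue=[3,6,0,2,5,8]; order=4,1
step 3: dequeue 3; queue=[6,0,2,5,8,7]; order=4,1,3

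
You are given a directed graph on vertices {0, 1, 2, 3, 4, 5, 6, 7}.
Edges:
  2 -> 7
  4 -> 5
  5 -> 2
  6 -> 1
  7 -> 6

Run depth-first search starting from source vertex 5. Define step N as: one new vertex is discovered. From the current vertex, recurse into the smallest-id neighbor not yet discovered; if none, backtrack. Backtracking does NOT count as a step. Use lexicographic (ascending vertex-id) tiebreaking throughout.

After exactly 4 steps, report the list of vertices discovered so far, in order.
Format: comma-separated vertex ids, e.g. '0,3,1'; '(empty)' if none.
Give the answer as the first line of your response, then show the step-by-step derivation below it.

5,2,7,6

step 1: discover 5; path=5; order=5
step 2: discover 2; path=5>2; order=5,2
step 3: discover 7; path=5>2>7; order=5,2,7
step 4: discover 6; path=5>2>7>6; order=5,2,7,6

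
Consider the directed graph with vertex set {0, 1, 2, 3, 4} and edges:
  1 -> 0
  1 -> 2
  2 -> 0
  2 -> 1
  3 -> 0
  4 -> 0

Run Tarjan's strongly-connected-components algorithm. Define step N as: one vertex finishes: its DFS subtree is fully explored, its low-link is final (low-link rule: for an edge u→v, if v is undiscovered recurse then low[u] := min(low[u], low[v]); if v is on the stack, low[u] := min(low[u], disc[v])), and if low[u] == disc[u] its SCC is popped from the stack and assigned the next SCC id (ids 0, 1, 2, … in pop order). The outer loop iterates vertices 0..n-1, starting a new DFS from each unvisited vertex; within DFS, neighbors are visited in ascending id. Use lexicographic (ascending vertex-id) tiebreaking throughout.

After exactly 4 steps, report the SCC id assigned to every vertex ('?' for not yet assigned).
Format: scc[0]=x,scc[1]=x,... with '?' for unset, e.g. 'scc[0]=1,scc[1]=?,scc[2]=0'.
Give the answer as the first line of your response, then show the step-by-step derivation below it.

scc[0]=0,scc[1]=1,scc[2]=1,scc[3]=2,scc[4]=?

step 1: low=(low[0]=0,low[1]=?,low[2]=?,low[3]=?,low[4]=?); scc=(scc[0]=0,scc[1]=?,scc[2]=?,scc[3]=?,scc[4]=?)
step 2: low=(low[0]=0,low[1]=1,low[2]=1,low[3]=?,low[4]=?); scc=(scc[0]=0,scc[1]=?,scc[2]=?,scc[3]=?,scc[4]=?)
step 3: low=(low[0]=0,low[1]=1,low[2]=1,low[3]=?,low[4]=?); scc=(scc[0]=0,scc[1]=1,scc[2]=1,scc[3]=?,scc[4]=?)
step 4: low=(low[0]=0,low[1]=1,low[2]=1,low[3]=3,low[4]=?); scc=(scc[0]=0,scc[1]=1,scc[2]=1,scc[3]=2,scc[4]=?)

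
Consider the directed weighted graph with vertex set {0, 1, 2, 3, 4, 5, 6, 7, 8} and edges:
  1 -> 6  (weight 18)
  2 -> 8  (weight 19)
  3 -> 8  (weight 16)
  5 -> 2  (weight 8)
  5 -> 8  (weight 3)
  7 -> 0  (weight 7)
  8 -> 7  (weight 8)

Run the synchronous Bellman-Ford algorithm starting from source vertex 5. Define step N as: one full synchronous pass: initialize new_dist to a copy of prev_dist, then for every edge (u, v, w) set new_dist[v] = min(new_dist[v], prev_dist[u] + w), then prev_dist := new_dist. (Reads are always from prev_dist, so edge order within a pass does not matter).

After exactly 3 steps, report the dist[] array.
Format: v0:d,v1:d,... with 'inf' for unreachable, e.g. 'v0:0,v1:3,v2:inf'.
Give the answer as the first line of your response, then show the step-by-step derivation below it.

v0:18,v1:inf,v2:8,v3:inf,v4:inf,v5:0,v6:inf,v7:11,v8:3

step 1: dist = v0:inf,v1:inf,v2:8,v3:inf,v4:inf,v5:0,v6:inf,v7:inf,v8:3
step 2: dist = v0:inf,v1:inf,v2:8,v3:inf,v4:inf,v5:0,v6:inf,v7:11,v8:3
step 3: dist = v0:18,v1:inf,v2:8,v3:inf,v4:inf,v5:0,v6:inf,v7:11,v8:3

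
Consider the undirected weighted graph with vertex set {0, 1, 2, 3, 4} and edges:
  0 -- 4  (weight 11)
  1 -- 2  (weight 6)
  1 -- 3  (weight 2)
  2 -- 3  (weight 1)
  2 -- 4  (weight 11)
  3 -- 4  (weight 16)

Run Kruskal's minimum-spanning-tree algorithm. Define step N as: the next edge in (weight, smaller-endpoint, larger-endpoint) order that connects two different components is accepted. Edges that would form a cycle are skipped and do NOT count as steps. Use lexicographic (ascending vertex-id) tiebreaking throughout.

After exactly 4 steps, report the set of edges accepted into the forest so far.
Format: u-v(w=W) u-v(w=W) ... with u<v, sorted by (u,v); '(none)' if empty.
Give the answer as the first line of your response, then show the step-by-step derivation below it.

0-4(w=11) 1-3(w=2) 2-3(w=1) 2-4(w=11)

step 1: add edge 2-3 (w=1); MST = {2-3(w=1)}
step 2: add edge 1-3 (w=2); MST = {1-3(w=2) 2-3(w=1)}
step 3: add edge 0-4 (w=11); MST = {0-4(w=11) 1-3(w=2) 2-3(w=1)}
step 4: add edge 2-4 (w=11); MST = {0-4(w=11) 1-3(w=2) 2-3(w=1) 2-4(w=11)}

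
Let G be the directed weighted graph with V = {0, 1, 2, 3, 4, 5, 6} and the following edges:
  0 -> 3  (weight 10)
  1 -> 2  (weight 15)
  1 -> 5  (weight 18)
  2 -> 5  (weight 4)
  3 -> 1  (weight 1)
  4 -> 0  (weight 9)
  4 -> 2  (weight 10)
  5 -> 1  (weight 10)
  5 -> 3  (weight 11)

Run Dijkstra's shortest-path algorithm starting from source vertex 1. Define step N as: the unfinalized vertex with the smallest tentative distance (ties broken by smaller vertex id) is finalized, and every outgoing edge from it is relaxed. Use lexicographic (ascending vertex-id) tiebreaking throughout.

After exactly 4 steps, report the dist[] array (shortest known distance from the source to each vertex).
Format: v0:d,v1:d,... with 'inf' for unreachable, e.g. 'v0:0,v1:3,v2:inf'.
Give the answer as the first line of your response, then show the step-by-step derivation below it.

v0:inf,v1:0,v2:15,v3:29,v4:inf,v5:18,v6:inf

step 1: dist = v0:inf,v1:0,v2:15,v3:inf,v4:inf,v5:18,v6:inf
step 2: dist = v0:inf,v1:0,v2:15,v3:inf,v4:inf,v5:18,v6:inf
step 3: dist = v0:inf,v1:0,v2:15,v3:29,v4:inf,v5:18,v6:inf
step 4: dist = v0:inf,v1:0,v2:15,v3:29,v4:inf,v5:18,v6:inf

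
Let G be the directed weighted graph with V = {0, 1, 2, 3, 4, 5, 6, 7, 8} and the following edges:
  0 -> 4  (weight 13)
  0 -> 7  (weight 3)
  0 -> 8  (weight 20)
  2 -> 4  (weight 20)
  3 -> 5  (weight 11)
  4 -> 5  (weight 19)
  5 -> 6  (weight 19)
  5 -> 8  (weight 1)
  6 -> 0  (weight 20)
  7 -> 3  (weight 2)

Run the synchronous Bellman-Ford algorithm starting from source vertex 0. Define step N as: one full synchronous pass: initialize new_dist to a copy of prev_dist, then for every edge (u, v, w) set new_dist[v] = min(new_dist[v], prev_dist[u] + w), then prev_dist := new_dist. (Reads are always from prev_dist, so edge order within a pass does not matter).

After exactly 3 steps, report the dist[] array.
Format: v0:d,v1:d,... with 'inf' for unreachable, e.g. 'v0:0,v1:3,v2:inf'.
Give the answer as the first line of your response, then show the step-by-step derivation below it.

v0:0,v1:inf,v2:inf,v3:5,v4:13,v5:16,v6:51,v7:3,v8:20

step 1: dist = v0:0,v1:inf,v2:inf,v3:inf,v4:13,v5:inf,v6:inf,v7:3,v8:20
step 2: dist = v0:0,v1:inf,v2:inf,v3:5,v4:13,v5:32,v6:inf,v7:3,v8:20
step 3: dist = v0:0,v1:inf,v2:inf,v3:5,v4:13,v5:16,v6:51,v7:3,v8:20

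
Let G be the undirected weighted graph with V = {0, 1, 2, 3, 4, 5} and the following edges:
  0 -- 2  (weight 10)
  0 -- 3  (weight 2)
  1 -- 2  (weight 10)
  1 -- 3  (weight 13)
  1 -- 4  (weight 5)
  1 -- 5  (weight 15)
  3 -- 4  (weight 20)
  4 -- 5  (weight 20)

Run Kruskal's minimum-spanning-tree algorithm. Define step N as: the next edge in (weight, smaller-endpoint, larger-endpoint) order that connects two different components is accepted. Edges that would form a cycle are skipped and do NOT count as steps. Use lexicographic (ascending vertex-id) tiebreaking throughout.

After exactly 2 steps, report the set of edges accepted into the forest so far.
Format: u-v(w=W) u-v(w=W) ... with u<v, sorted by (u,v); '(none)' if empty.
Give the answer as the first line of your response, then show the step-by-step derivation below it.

0-3(w=2) 1-4(w=5)

step 1: add edge 0-3 (w=2); MST = {0-3(w=2)}
step 2: add edge 1-4 (w=5); MST = {0-3(w=2) 1-4(w=5)}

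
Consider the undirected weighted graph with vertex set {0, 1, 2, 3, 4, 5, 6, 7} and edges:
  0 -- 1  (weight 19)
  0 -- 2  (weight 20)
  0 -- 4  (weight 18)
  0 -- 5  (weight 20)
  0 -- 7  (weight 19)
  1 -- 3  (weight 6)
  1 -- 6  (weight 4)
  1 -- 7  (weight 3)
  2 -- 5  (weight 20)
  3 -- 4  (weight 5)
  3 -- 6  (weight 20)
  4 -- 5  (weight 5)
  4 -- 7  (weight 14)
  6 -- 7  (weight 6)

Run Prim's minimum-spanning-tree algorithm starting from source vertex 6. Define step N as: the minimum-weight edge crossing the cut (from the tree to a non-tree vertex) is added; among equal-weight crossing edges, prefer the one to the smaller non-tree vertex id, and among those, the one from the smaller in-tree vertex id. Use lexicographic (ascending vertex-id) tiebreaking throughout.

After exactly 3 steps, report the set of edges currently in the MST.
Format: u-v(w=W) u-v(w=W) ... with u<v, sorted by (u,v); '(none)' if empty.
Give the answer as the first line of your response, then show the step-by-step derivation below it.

1-3(w=6) 1-6(w=4) 1-7(w=3)

step 1: add edge 1-6 (w=4); MST = {1-6(w=4)}
step 2: add edge 1-7 (w=3); MST = {1-6(w=4) 1-7(w=3)}
step 3: add edge 1-3 (w=6); MST = {1-3(w=6) 1-6(w=4) 1-7(w=3)}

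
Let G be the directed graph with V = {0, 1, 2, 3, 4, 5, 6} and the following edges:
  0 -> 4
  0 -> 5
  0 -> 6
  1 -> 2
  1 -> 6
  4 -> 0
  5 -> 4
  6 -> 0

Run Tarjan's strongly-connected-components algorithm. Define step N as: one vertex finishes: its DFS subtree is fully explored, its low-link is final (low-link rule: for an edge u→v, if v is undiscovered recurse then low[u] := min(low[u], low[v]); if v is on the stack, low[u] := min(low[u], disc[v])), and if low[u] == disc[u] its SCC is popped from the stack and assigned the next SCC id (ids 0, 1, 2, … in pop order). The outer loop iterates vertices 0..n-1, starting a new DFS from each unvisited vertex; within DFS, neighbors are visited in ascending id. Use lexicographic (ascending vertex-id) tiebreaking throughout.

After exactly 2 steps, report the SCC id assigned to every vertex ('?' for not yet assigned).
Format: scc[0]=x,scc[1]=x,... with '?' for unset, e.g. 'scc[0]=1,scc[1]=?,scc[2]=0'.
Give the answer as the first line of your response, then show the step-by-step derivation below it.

scc[0]=?,scc[1]=?,scc[2]=?,scc[3]=?,scc[4]=?,scc[5]=?,scc[6]=?

step 1: low=(low[0]=0,low[1]=?,low[2]=?,low[3]=?,low[4]=0,low[5]=?,low[6]=?); scc=(scc[0]=?,scc[1]=?,scc[2]=?,scc[3]=?,scc[4]=?,scc[5]=?,scc[6]=?)
step 2: low=(low[0]=0,low[1]=?,low[2]=?,low[3]=?,low[4]=0,low[5]=1,low[6]=?); scc=(scc[0]=?,scc[1]=?,scc[2]=?,scc[3]=?,scc[4]=?,scc[5]=?,scc[6]=?)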